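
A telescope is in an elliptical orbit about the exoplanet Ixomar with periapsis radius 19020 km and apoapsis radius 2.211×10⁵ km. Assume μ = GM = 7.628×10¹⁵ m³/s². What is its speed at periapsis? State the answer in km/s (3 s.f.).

v ≈ 27.2 km/s

Semi-major axis a = (r_p + r_a)/2 = 1.2006×10⁵ km = 1.201×10⁸ m.
Vis-viva: v² = μ(2/r − 1/a) = 7.628×10¹⁵ × (1.052×10⁻⁷ − 8.329×10⁻⁹) = 7.386×10⁸ m²/s².
v = 27180 m/s = 27.18 km/s.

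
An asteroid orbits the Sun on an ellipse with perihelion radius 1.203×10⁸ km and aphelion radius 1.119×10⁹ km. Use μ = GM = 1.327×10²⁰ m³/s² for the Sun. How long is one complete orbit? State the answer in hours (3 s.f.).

Semi-major axis a = (r_p + r_a)/2 = (1.2030×10⁸ + 1.1190×10⁹)/2 = 6.1965×10⁸ km = 6.196×10¹¹ m.
By Kepler's third law T = 2π√(a³/μ) = 2π × 4.234×10⁷ = 2.661×10⁸ s.
= 73900 hours.

T ≈ 73900 hours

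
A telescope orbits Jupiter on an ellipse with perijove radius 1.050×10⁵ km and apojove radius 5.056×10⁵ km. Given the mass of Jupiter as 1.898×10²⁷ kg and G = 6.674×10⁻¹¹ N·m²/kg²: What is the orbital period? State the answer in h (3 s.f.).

μ = GM = 6.674×10⁻¹¹ × 1.898×10²⁷ = 1.267×10¹⁷ m³/s².
Semi-major axis a = (r_p + r_a)/2 = (1.0500×10⁵ + 5.0560×10⁵)/2 = 3.0530×10⁵ km = 3.053×10⁸ m.
By Kepler's third law T = 2π√(a³/μ) = 2π × 1.499×10⁴ = 9.417×10⁴ s.
= 26.16 h.

T ≈ 26.2 h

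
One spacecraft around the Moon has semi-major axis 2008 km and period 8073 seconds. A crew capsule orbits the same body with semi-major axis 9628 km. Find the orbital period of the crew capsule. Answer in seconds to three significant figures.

Kepler's third law: T² ∝ a³, so T₂ = T₁ (a₂/a₁)^(3/2).
a₂/a₁ = 4.795, (a₂/a₁)^(3/2) = 10.50.
T₂ = 8073 × 10.50 = 84760 seconds.

T₂ ≈ 84800 seconds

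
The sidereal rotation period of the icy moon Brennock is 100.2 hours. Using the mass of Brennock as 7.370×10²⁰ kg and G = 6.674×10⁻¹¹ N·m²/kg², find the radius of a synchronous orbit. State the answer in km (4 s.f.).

r_sync ≈ 5453 km

μ = GM = 6.674×10⁻¹¹ × 7.370×10²⁰ = 4.919×10¹⁰ m³/s².
T = 100.2 hours = 3.607×10⁵ s.
A synchronous orbit has period T, so by Kepler's third law a = (μT²/4π²)^(1/3).
μT²/4π² = 4.919×10¹⁰ × (3.607×10⁵)² / 39.48 = 1.621×10²⁰ m³.
a = 5.453×10⁶ m = 5452.7 km.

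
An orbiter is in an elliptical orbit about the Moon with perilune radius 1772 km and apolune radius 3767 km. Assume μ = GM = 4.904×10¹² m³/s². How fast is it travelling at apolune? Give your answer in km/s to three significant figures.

Semi-major axis a = (r_p + r_a)/2 = 2769.5 km = 2.770×10⁶ m.
Vis-viva: v² = μ(2/r − 1/a) = 4.904×10¹² × (5.309×10⁻⁷ − 3.611×10⁻⁷) = 8.329×10⁵ m²/s².
v = 912.7 m/s = 0.9127 km/s.

v ≈ 0.913 km/s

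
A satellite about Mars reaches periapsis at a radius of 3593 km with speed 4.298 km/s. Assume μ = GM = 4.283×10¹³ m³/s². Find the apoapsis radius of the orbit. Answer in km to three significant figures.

apoapsis radius ≈ 12400 km

r_p = 3.593×10⁶ m.
Specific energy ε = v²/2 − μ/r = -2.684×10⁶ J/kg, so a = −μ/(2ε) = 7.979×10⁶ m.
The apsides satisfy r_p + r_a = 2a, so the apoapsis radius is 2a − r_p = 1.236×10⁷ m = 12365 km.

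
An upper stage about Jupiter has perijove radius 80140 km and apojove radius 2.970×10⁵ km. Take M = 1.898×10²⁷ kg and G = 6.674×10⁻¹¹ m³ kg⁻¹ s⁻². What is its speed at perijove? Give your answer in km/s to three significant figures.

v ≈ 49.9 km/s

μ = GM = 6.674×10⁻¹¹ × 1.898×10²⁷ = 1.267×10¹⁷ m³/s².
Semi-major axis a = (r_p + r_a)/2 = 1.8857×10⁵ km = 1.886×10⁸ m.
Vis-viva: v² = μ(2/r − 1/a) = 1.267×10¹⁷ × (2.496×10⁻⁸ − 5.303×10⁻⁹) = 2.490×10⁹ m²/s².
v = 49900 m/s = 49.90 km/s.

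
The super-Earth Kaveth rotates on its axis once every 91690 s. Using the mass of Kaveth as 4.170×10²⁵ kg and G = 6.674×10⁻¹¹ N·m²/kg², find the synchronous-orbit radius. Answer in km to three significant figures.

μ = GM = 6.674×10⁻¹¹ × 4.170×10²⁵ = 2.783×10¹⁵ m³/s².
A synchronous orbit has period T, so by Kepler's third law a = (μT²/4π²)^(1/3).
μT²/4π² = 2.783×10¹⁵ × (9.169×10⁴)² / 39.48 = 5.927×10²³ m³.
a = 8.400×10⁷ m = 83998 km.

r_sync ≈ 84000 km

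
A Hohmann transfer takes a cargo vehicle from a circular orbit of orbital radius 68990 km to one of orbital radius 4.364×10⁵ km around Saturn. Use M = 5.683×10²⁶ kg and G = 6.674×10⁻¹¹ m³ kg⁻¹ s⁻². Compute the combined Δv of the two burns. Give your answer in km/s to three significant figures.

Δv_total ≈ 11.8 km/s

μ = GM = 6.674×10⁻¹¹ × 5.683×10²⁶ = 3.793×10¹⁶ m³/s².
r₁ = 68990 km = 6.899×10⁷ m.
r₂ = 4.364×10⁵ km = 4.364×10⁸ m.
Transfer ellipse a_t = (r₁ + r₂)/2 = 2.527×10⁸ m.
At r₁: circular v_c1 = √(μ/r₁) = 23450 m/s; transfer-perikrone v_p = √[μ(2/r₁ − 1/a_t)] = 30810 m/s.
Δv₁ = v_p − v_c1 = 7366 m/s.
At r₂: circular v_c2 = √(μ/r₂) = 9323 m/s; transfer-apokrone v_a = √[μ(2/r₂ − 1/a_t)] = 4871 m/s.
Δv₂ = v_c2 − v_a = 4451 m/s.
Total Δv = Δv₁ + Δv₂ = 11820 m/s = 11.82 km/s.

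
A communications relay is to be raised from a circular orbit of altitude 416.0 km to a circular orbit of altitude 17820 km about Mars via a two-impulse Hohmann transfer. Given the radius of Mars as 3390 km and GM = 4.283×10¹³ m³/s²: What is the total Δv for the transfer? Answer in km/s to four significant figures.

Δv_total ≈ 1.651 km/s

r₁ = 3390 + 416.0 = 3806.0 km = 3.8060×10⁶ m.
r₂ = 3390 + 17820 = 21210 km = 2.1210×10⁷ m.
Transfer ellipse a_t = (r₁ + r₂)/2 = 1.251×10⁷ m.
At r₁: circular v_c1 = √(μ/r₁) = 3355 m/s; transfer-periapsis v_p = √[μ(2/r₁ − 1/a_t)] = 4368 m/s.
Δv₁ = v_p − v_c1 = 1014 m/s.
At r₂: circular v_c2 = √(μ/r₂) = 1421 m/s; transfer-apoapsis v_a = √[μ(2/r₂ − 1/a_t)] = 783.9 m/s.
Δv₂ = v_c2 − v_a = 637.2 m/s.
Total Δv = Δv₁ + Δv₂ = 1651 m/s = 1.651 km/s.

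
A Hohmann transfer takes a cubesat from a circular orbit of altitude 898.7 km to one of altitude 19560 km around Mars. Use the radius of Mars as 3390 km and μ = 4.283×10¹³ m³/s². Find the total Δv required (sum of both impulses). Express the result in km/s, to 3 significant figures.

Δv_total ≈ 1.54 km/s

r₁ = 3390 + 898.7 = 4288.7 km = 4.2887×10⁶ m.
r₂ = 3390 + 19560 = 22950 km = 2.2950×10⁷ m.
Transfer ellipse a_t = (r₁ + r₂)/2 = 1.362×10⁷ m.
At r₁: circular v_c1 = √(μ/r₁) = 3160 m/s; transfer-periapsis v_p = √[μ(2/r₁ − 1/a_t)] = 4102 m/s.
Δv₁ = v_p − v_c1 = 942.1 m/s.
At r₂: circular v_c2 = √(μ/r₂) = 1366 m/s; transfer-apoapsis v_a = √[μ(2/r₂ − 1/a_t)] = 766.6 m/s.
Δv₂ = v_c2 − v_a = 599.5 m/s.
Total Δv = Δv₁ + Δv₂ = 1542 m/s = 1.542 km/s.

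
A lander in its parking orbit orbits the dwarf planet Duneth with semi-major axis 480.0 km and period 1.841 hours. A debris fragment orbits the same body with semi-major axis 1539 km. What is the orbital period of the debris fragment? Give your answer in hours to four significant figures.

Kepler's third law: T² ∝ a³, so T₂ = T₁ (a₂/a₁)^(3/2).
a₂/a₁ = 3.206, (a₂/a₁)^(3/2) = 5.741.
T₂ = 1.841 × 5.741 = 10.57 hours.

T₂ ≈ 10.57 hours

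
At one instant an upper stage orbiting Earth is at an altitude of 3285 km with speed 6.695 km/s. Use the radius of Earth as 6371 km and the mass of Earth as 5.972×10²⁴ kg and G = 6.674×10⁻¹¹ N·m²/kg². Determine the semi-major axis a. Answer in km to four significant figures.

a ≈ 10560 km

μ = GM = 6.674×10⁻¹¹ × 5.972×10²⁴ = 3.986×10¹⁴ m³/s².
r = 6371 + 3285 = 9656.0 km = 9.656×10⁶ m.
Specific orbital energy ε = v²/2 − μ/r = (6695)²/2 − 3.986×10¹⁴/9.656×10⁶ = -1.887×10⁷ J/kg.
Since ε = −μ/(2a), a = −μ/(2ε) = 1.056×10⁷ m = 10563 km.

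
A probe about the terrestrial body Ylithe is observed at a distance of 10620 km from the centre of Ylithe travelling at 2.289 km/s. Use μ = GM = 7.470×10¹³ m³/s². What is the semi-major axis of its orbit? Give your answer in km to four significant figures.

r = 1.062×10⁷ m.
Vis-viva rearranged: 1/a = 2/r − v²/μ = 1.883×10⁻⁷ − 7.014×10⁻⁸ = 1.182×10⁻⁷ m⁻¹.
a = 8.461×10⁶ m = 8461.4 km.

a ≈ 8461 km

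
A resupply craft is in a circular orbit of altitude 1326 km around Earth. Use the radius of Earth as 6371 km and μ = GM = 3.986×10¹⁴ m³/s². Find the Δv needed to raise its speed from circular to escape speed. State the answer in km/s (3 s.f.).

r = 6371 + 1326 = 7697.0 km = 7.6970×10⁶ m.
Circular speed v_c = √(μ/r) = 7196 m/s.
Escape speed v_esc = √(2μ/r) = √2 × v_c = 10180 m/s.
Δv = v_esc − v_c = 2981 m/s = 2.981 km/s.

Δv ≈ 2.98 km/s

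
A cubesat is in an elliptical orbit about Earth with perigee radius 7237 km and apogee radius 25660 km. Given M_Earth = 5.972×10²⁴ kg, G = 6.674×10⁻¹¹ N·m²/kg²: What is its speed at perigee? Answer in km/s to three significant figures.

μ = GM = 6.674×10⁻¹¹ × 5.972×10²⁴ = 3.986×10¹⁴ m³/s².
Semi-major axis a = (r_p + r_a)/2 = 16448 km = 1.645×10⁷ m.
Vis-viva: v² = μ(2/r − 1/a) = 3.986×10¹⁴ × (2.764×10⁻⁷ − 6.080×10⁻⁸) = 8.592×10⁷ m²/s².
v = 9269 m/s = 9.269 km/s.

v ≈ 9.27 km/s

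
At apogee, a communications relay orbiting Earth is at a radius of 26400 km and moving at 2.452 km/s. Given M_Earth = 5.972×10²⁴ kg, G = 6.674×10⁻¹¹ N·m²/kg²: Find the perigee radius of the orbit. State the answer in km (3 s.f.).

perigee radius ≈ 6560 km

μ = GM = 6.674×10⁻¹¹ × 5.972×10²⁴ = 3.986×10¹⁴ m³/s².
r_a = 2.640×10⁷ m.
Specific energy ε = v²/2 − μ/r = -1.209×10⁷ J/kg, so a = −μ/(2ε) = 1.648×10⁷ m.
The apsides satisfy r_p + r_a = 2a, so the perigee radius is 2a − r_a = 6.564×10⁶ m = 6563.6 km.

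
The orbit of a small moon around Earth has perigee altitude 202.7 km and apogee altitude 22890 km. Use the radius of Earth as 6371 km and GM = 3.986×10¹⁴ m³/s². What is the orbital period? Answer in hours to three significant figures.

T ≈ 6.63 hours

r_p = 6371 + 202.7 = 6573.7 km = 6.5737×10⁶ m.
r_a = 6371 + 22890 = 29261 km = 2.9261×10⁷ m.
Semi-major axis a = (r_p + r_a)/2 = (6573.7 + 29261)/2 = 17917 km = 1.792×10⁷ m.
By Kepler's third law T = 2π√(a³/μ) = 2π × 3.799×10³ = 2.387×10⁴ s.
= 6.630 hours.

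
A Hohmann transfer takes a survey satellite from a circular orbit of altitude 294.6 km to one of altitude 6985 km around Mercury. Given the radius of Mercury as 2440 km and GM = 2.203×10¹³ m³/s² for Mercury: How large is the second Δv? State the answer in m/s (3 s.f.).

Δv ≈ 504 m/s

r₁ = 2440 + 294.6 = 2734.6 km = 2.7346×10⁶ m.
r₂ = 2440 + 6985 = 9425.0 km = 9.4250×10⁶ m.
Transfer ellipse a_t = (r₁ + r₂)/2 = 6.080×10⁶ m.
At r₁: circular v_c1 = √(μ/r₁) = 2838 m/s; transfer-periherm v_p = √[μ(2/r₁ − 1/a_t)] = 3534 m/s.
At r₂: circular v_c2 = √(μ/r₂) = 1529 m/s; transfer-apoherm v_a = √[μ(2/r₂ − 1/a_t)] = 1025 m/s.
Δv₂ = v_c2 − v_a = 503.5 m/s.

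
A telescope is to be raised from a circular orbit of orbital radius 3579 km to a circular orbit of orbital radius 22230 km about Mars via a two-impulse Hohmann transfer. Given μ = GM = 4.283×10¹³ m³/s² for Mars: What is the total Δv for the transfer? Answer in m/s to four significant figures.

Δv_total ≈ 1738 m/s

r₁ = 3579 km = 3.579×10⁶ m.
r₂ = 22230 km = 2.223×10⁷ m.
Transfer ellipse a_t = (r₁ + r₂)/2 = 1.290×10⁷ m.
At r₁: circular v_c1 = √(μ/r₁) = 3459 m/s; transfer-periapsis v_p = √[μ(2/r₁ − 1/a_t)] = 4540 m/s.
Δv₁ = v_p − v_c1 = 1081 m/s.
At r₂: circular v_c2 = √(μ/r₂) = 1388 m/s; transfer-apoapsis v_a = √[μ(2/r₂ − 1/a_t)] = 731.0 m/s.
Δv₂ = v_c2 − v_a = 657.1 m/s.
Total Δv = Δv₁ + Δv₂ = 1738 m/s.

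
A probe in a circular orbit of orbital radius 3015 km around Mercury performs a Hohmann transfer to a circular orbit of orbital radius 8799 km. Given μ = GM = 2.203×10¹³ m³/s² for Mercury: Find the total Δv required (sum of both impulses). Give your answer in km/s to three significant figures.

Δv_total ≈ 1.05 km/s

r₁ = 3015 km = 3.015×10⁶ m.
r₂ = 8799 km = 8.799×10⁶ m.
Transfer ellipse a_t = (r₁ + r₂)/2 = 5.907×10⁶ m.
At r₁: circular v_c1 = √(μ/r₁) = 2703 m/s; transfer-periherm v_p = √[μ(2/r₁ − 1/a_t)] = 3299 m/s.
Δv₁ = v_p − v_c1 = 596.0 m/s.
At r₂: circular v_c2 = √(μ/r₂) = 1582 m/s; transfer-apoherm v_a = √[μ(2/r₂ − 1/a_t)] = 1130 m/s.
Δv₂ = v_c2 − v_a = 451.9 m/s.
Total Δv = Δv₁ + Δv₂ = 1048 m/s = 1.048 km/s.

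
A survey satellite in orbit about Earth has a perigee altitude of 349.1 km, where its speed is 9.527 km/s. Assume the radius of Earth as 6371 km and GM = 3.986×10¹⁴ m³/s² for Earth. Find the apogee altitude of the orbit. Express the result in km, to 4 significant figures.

r_p = 6371 + 349.1 = 6720.1 km = 6.720×10⁶ m.
Specific energy ε = v²/2 − μ/r = -1.393×10⁷ J/kg, so a = −μ/(2ε) = 1.430×10⁷ m.
The apsides satisfy r_p + r_a = 2a, so the apogee radius is 2a − r_p = 2.189×10⁷ m = 21889 km.
Apogee altitude = 21889 − 6371 = 15518 km.

apogee altitude ≈ 15520 km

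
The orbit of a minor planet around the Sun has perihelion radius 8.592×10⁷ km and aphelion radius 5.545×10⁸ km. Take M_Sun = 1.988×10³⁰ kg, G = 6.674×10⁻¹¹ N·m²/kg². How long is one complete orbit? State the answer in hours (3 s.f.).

μ = GM = 6.674×10⁻¹¹ × 1.988×10³⁰ = 1.327×10²⁰ m³/s².
Semi-major axis a = (r_p + r_a)/2 = (8.5920×10⁷ + 5.5450×10⁸)/2 = 3.2021×10⁸ km = 3.202×10¹¹ m.
By Kepler's third law T = 2π√(a³/μ) = 2π × 1.573×10⁷ = 9.884×10⁷ s.
= 27460 hours.

T ≈ 27500 hours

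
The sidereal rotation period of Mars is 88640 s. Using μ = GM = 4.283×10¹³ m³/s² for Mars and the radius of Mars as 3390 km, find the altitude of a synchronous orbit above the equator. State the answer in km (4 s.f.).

A synchronous orbit has period T, so by Kepler's third law a = (μT²/4π²)^(1/3).
μT²/4π² = 4.283×10¹³ × (8.864×10⁴)² / 39.48 = 8.524×10²¹ m³.
a = 2.043×10⁷ m = 20428 km.
Altitude h = a − R = 20428 − 3390 = 17038 km.

h_sync ≈ 17040 km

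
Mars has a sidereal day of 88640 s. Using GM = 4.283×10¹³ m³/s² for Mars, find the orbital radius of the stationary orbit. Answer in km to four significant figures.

r_sync ≈ 20430 km

A synchronous orbit has period T, so by Kepler's third law a = (μT²/4π²)^(1/3).
μT²/4π² = 4.283×10¹³ × (8.864×10⁴)² / 39.48 = 8.524×10²¹ m³.
a = 2.043×10⁷ m = 20428 km.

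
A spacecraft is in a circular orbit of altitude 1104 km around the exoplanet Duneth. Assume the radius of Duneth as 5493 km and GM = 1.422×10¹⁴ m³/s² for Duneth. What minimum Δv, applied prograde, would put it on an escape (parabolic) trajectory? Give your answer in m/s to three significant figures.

Δv ≈ 1920 m/s

r = 5493 + 1104 = 6597.0 km = 6.5970×10⁶ m.
Circular speed v_c = √(μ/r) = 4643 m/s.
Escape speed v_esc = √(2μ/r) = √2 × v_c = 6566 m/s.
Δv = v_esc − v_c = 1923 m/s.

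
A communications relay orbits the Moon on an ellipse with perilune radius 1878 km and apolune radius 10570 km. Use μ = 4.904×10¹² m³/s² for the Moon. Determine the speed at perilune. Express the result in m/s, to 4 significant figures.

Semi-major axis a = (r_p + r_a)/2 = 6224.0 km = 6.224×10⁶ m.
Vis-viva: v² = μ(2/r − 1/a) = 4.904×10¹² × (1.065×10⁻⁶ − 1.607×10⁻⁷) = 4.435×10⁶ m²/s².
v = 2106 m/s.

v ≈ 2106 m/s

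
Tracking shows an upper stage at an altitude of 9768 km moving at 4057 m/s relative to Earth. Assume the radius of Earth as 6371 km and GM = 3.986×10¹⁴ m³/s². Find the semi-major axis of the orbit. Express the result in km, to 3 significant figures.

a ≈ 12100 km

r = 6371 + 9768 = 16139 km = 1.614×10⁷ m.
Specific orbital energy ε = v²/2 − μ/r = (4057)²/2 − 3.986×10¹⁴/1.614×10⁷ = -1.647×10⁷ J/kg.
Since ε = −μ/(2a), a = −μ/(2ε) = 1.210×10⁷ m = 12102 km.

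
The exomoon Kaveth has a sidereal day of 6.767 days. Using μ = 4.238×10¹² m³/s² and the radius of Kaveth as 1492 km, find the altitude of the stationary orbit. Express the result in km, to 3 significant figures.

h_sync ≈ 31700 km

T = 6.767 days = 5.847×10⁵ s.
A synchronous orbit has period T, so by Kepler's third law a = (μT²/4π²)^(1/3).
μT²/4π² = 4.238×10¹² × (5.847×10⁵)² / 39.48 = 3.670×10²² m³.
a = 3.323×10⁷ m = 33231 km.
Altitude h = a − R = 33231 − 1492 = 31739 km.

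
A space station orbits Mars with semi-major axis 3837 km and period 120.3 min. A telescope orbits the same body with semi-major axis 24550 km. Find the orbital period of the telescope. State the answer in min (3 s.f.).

Kepler's third law: T² ∝ a³, so T₂ = T₁ (a₂/a₁)^(3/2).
a₂/a₁ = 6.398, (a₂/a₁)^(3/2) = 16.18.
T₂ = 120.3 × 16.18 = 1947 min.

T₂ ≈ 1950 min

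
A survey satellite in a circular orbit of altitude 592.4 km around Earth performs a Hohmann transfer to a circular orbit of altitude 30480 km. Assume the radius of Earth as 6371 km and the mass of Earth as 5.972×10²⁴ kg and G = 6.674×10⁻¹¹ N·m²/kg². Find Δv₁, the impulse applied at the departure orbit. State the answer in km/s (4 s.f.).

Δv ≈ 2.247 km/s

μ = GM = 6.674×10⁻¹¹ × 5.972×10²⁴ = 3.986×10¹⁴ m³/s².
r₁ = 6371 + 592.4 = 6963.4 km = 6.9634×10⁶ m.
r₂ = 6371 + 30480 = 36851 km = 3.6851×10⁷ m.
Transfer ellipse a_t = (r₁ + r₂)/2 = 2.191×10⁷ m.
At r₁: circular v_c1 = √(μ/r₁) = 7566 m/s; transfer-perigee v_p = √[μ(2/r₁ − 1/a_t)] = 9812 m/s.
Δv₁ = v_p − v_c1 = 2247 m/s.
= 2.247 km/s.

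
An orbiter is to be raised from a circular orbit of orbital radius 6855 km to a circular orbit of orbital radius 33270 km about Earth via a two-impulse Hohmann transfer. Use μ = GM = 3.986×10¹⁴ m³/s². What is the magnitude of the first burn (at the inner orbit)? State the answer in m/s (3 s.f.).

r₁ = 6855 km = 6.855×10⁶ m.
r₂ = 33270 km = 3.327×10⁷ m.
Transfer ellipse a_t = (r₁ + r₂)/2 = 2.006×10⁷ m.
At r₁: circular v_c1 = √(μ/r₁) = 7625 m/s; transfer-perigee v_p = √[μ(2/r₁ − 1/a_t)] = 9820 m/s.
Δv₁ = v_p − v_c1 = 2194 m/s.

Δv ≈ 2190 m/s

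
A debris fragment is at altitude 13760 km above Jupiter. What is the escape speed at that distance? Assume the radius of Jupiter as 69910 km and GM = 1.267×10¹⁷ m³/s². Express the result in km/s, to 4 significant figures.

r = 69910 + 13760 = 83670 km = 8.3670×10⁷ m.
Escape speed v_esc = √(2μ/r) = √(2 × 1.267×10¹⁷ / 8.367×10⁷) = √(3.029×10⁹) = 55030 m/s.
= 55.03 km/s.

v_esc ≈ 55.03 km/s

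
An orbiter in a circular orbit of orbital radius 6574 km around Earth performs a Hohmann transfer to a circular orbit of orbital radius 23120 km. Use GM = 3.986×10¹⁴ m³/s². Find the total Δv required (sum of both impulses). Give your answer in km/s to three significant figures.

r₁ = 6574 km = 6.574×10⁶ m.
r₂ = 23120 km = 2.312×10⁷ m.
Transfer ellipse a_t = (r₁ + r₂)/2 = 1.485×10⁷ m.
At r₁: circular v_c1 = √(μ/r₁) = 7787 m/s; transfer-perigee v_p = √[μ(2/r₁ − 1/a_t)] = 9717 m/s.
Δv₁ = v_p − v_c1 = 1930 m/s.
At r₂: circular v_c2 = √(μ/r₂) = 4152 m/s; transfer-apogee v_a = √[μ(2/r₂ − 1/a_t)] = 2763 m/s.
Δv₂ = v_c2 − v_a = 1389 m/s.
Total Δv = Δv₁ + Δv₂ = 3319 m/s = 3.319 km/s.

Δv_total ≈ 3.32 km/s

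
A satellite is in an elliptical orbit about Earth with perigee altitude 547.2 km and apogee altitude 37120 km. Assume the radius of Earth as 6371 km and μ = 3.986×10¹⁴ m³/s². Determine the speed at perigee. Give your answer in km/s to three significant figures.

r_p = 6371 + 547.2 = 6918.2 km = 6.9182×10⁶ m.
r_a = 6371 + 37120 = 43491 km = 4.3491×10⁷ m.
Semi-major axis a = (r_p + r_a)/2 = 25205 km = 2.520×10⁷ m.
Vis-viva: v² = μ(2/r − 1/a) = 3.986×10¹⁴ × (2.891×10⁻⁷ − 3.968×10⁻⁸) = 9.942×10⁷ m²/s².
v = 9971 m/s = 9.971 km/s.

v ≈ 9.97 km/s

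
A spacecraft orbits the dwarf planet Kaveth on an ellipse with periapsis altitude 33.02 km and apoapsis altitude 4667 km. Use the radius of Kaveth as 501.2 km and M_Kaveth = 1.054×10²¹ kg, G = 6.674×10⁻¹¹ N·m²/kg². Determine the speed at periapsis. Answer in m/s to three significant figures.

v ≈ 489 m/s

μ = GM = 6.674×10⁻¹¹ × 1.054×10²¹ = 7.034×10¹⁰ m³/s².
r_p = 501.2 + 33.02 = 534.22 km = 5.3422×10⁵ m.
r_a = 501.2 + 4667 = 5168.2 km = 5.1682×10⁶ m.
Semi-major axis a = (r_p + r_a)/2 = 2851.2 km = 2.851×10⁶ m.
Vis-viva: v² = μ(2/r − 1/a) = 7.034×10¹⁰ × (3.744×10⁻⁶ − 3.507×10⁻⁷) = 2.387×10⁵ m²/s².
v = 488.5 m/s.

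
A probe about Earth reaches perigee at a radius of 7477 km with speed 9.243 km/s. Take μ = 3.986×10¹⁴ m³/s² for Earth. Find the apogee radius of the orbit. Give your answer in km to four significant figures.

r_p = 7.477×10⁶ m.
Specific energy ε = v²/2 − μ/r = -1.059×10⁷ J/kg, so a = −μ/(2ε) = 1.881×10⁷ m.
The apsides satisfy r_p + r_a = 2a, so the apogee radius is 2a − r_p = 3.015×10⁷ m = 30149 km.

apogee radius ≈ 30150 km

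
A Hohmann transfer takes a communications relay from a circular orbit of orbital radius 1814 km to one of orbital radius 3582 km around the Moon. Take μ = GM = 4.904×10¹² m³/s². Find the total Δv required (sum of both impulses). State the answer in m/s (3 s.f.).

Δv_total ≈ 461 m/s

r₁ = 1814 km = 1.814×10⁶ m.
r₂ = 3582 km = 3.582×10⁶ m.
Transfer ellipse a_t = (r₁ + r₂)/2 = 2.698×10⁶ m.
At r₁: circular v_c1 = √(μ/r₁) = 1644 m/s; transfer-perilune v_p = √[μ(2/r₁ − 1/a_t)] = 1895 m/s.
Δv₁ = v_p − v_c1 = 250.3 m/s.
At r₂: circular v_c2 = √(μ/r₂) = 1170 m/s; transfer-apolune v_a = √[μ(2/r₂ − 1/a_t)] = 959.4 m/s.
Δv₂ = v_c2 − v_a = 210.6 m/s.
Total Δv = Δv₁ + Δv₂ = 461.0 m/s.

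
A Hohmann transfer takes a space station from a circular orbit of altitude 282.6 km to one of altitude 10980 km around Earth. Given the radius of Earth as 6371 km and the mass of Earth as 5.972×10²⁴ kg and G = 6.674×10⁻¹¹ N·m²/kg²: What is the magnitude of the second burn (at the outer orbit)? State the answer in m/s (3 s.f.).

Δv ≈ 1220 m/s

μ = GM = 6.674×10⁻¹¹ × 5.972×10²⁴ = 3.986×10¹⁴ m³/s².
r₁ = 6371 + 282.6 = 6653.6 km = 6.6536×10⁶ m.
r₂ = 6371 + 10980 = 17351 km = 1.7351×10⁷ m.
Transfer ellipse a_t = (r₁ + r₂)/2 = 1.200×10⁷ m.
At r₁: circular v_c1 = √(μ/r₁) = 7740 m/s; transfer-perigee v_p = √[μ(2/r₁ − 1/a_t)] = 9306 m/s.
At r₂: circular v_c2 = √(μ/r₂) = 4793 m/s; transfer-apogee v_a = √[μ(2/r₂ − 1/a_t)] = 3569 m/s.
Δv₂ = v_c2 − v_a = 1224 m/s.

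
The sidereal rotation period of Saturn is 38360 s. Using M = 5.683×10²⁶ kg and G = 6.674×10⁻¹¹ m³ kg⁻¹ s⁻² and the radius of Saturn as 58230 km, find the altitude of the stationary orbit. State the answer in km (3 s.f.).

h_sync ≈ 54000 km

μ = GM = 6.674×10⁻¹¹ × 5.683×10²⁶ = 3.793×10¹⁶ m³/s².
A synchronous orbit has period T, so by Kepler's third law a = (μT²/4π²)^(1/3).
μT²/4π² = 3.793×10¹⁶ × (3.836×10⁴)² / 39.48 = 1.414×10²⁴ m³.
a = 1.122×10⁸ m = 1.1223×10⁵ km.
Altitude h = a − R = 1.1223×10⁵ − 58230 = 54003 km.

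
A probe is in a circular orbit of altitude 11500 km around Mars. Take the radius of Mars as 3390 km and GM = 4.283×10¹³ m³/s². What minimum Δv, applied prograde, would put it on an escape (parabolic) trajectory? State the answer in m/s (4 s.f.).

Δv ≈ 702.5 m/s

r = 3390 + 11500 = 14890 km = 1.4890×10⁷ m.
Circular speed v_c = √(μ/r) = 1696 m/s.
Escape speed v_esc = √(2μ/r) = √2 × v_c = 2399 m/s.
Δv = v_esc − v_c = 702.5 m/s.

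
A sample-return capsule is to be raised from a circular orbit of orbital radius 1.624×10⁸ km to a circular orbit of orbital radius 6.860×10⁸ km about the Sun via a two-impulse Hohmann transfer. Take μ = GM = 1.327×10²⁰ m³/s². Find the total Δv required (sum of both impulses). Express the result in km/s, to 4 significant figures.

r₁ = 1.624×10⁸ km = 1.624×10¹¹ m.
r₂ = 6.860×10⁸ km = 6.860×10¹¹ m.
Transfer ellipse a_t = (r₁ + r₂)/2 = 4.242×10¹¹ m.
At r₁: circular v_c1 = √(μ/r₁) = 28590 m/s; transfer-perihelion v_p = √[μ(2/r₁ − 1/a_t)] = 36350 m/s.
Δv₁ = v_p − v_c1 = 7766 m/s.
At r₂: circular v_c2 = √(μ/r₂) = 13910 m/s; transfer-aphelion v_a = √[μ(2/r₂ − 1/a_t)] = 8606 m/s.
Δv₂ = v_c2 − v_a = 5303 m/s.
Total Δv = Δv₁ + Δv₂ = 13070 m/s = 13.07 km/s.

Δv_total ≈ 13.07 km/s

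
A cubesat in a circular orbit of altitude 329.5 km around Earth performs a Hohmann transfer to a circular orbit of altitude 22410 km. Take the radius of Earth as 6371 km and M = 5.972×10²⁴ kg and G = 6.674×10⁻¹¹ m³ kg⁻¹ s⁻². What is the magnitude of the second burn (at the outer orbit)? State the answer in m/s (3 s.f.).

μ = GM = 6.674×10⁻¹¹ × 5.972×10²⁴ = 3.986×10¹⁴ m³/s².
r₁ = 6371 + 329.5 = 6700.5 km = 6.7005×10⁶ m.
r₂ = 6371 + 22410 = 28781 km = 2.8781×10⁷ m.
Transfer ellipse a_t = (r₁ + r₂)/2 = 1.774×10⁷ m.
At r₁: circular v_c1 = √(μ/r₁) = 7713 m/s; transfer-perigee v_p = √[μ(2/r₁ − 1/a_t)] = 9824 m/s.
At r₂: circular v_c2 = √(μ/r₂) = 3721 m/s; transfer-apogee v_a = √[μ(2/r₂ − 1/a_t)] = 2287 m/s.
Δv₂ = v_c2 − v_a = 1434 m/s.

Δv ≈ 1430 m/s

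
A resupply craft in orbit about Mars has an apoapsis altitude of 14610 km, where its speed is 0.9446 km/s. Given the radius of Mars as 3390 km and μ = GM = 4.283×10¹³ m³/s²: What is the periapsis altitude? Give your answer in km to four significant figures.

periapsis altitude ≈ 763.7 km

r_a = 3390 + 14610 = 18000 km = 1.800×10⁷ m.
Specific energy ε = v²/2 − μ/r = -1.933×10⁶ J/kg, so a = −μ/(2ε) = 1.108×10⁷ m.
The apsides satisfy r_p + r_a = 2a, so the periapsis radius is 2a − r_a = 4.154×10⁶ m = 4153.7 km.
Periapsis altitude = 4153.7 − 3390 = 763.72 km.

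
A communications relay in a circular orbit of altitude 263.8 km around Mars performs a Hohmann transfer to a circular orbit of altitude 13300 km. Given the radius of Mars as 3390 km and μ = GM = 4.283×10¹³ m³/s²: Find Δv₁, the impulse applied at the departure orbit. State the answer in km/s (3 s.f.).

r₁ = 3390 + 263.8 = 3653.8 km = 3.6538×10⁶ m.
r₂ = 3390 + 13300 = 16690 km = 1.6690×10⁷ m.
Transfer ellipse a_t = (r₁ + r₂)/2 = 1.017×10⁷ m.
At r₁: circular v_c1 = √(μ/r₁) = 3424 m/s; transfer-periapsis v_p = √[μ(2/r₁ − 1/a_t)] = 4386 m/s.
Δv₁ = v_p − v_c1 = 961.9 m/s.
= 0.9619 km/s.

Δv ≈ 0.962 km/s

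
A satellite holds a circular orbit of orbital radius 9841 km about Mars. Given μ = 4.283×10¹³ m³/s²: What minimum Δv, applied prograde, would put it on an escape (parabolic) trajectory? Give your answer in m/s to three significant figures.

r = 9841 km = 9.841×10⁶ m.
Circular speed v_c = √(μ/r) = 2086 m/s.
Escape speed v_esc = √(2μ/r) = √2 × v_c = 2950 m/s.
Δv = v_esc − v_c = 864.1 m/s.

Δv ≈ 864 m/s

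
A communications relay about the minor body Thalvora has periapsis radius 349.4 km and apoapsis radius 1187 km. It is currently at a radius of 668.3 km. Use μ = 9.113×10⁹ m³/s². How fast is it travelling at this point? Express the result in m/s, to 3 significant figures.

Semi-major axis a = (r_p + r_a)/2 = 768.20 km = 7.682×10⁵ m.
Vis-viva: v² = μ(2/r − 1/a) = 9.113×10⁹ × (2.993×10⁻⁶ − 1.302×10⁻⁶) = 1.541×10⁴ m²/s².
v = 124.1 m/s.

v ≈ 124 m/s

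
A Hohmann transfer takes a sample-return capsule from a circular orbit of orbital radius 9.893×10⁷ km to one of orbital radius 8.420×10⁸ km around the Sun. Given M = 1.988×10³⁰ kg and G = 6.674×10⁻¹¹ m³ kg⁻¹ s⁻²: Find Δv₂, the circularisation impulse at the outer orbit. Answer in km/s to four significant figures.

Δv ≈ 6.797 km/s

μ = GM = 6.674×10⁻¹¹ × 1.988×10³⁰ = 1.327×10²⁰ m³/s².
r₁ = 9.893×10⁷ km = 9.893×10¹⁰ m.
r₂ = 8.420×10⁸ km = 8.420×10¹¹ m.
Transfer ellipse a_t = (r₁ + r₂)/2 = 4.705×10¹¹ m.
At r₁: circular v_c1 = √(μ/r₁) = 36620 m/s; transfer-perihelion v_p = √[μ(2/r₁ − 1/a_t)] = 48990 m/s.
At r₂: circular v_c2 = √(μ/r₂) = 12550 m/s; transfer-aphelion v_a = √[μ(2/r₂ − 1/a_t)] = 5756 m/s.
Δv₂ = v_c2 − v_a = 6797 m/s.
= 6.797 km/s.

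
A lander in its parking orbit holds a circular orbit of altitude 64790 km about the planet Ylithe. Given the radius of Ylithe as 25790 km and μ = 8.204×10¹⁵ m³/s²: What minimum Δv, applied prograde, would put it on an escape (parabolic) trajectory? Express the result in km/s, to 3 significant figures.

Δv ≈ 3.94 km/s

r = 25790 + 64790 = 90580 km = 9.0580×10⁷ m.
Circular speed v_c = √(μ/r) = 9517 m/s.
Escape speed v_esc = √(2μ/r) = √2 × v_c = 13460 m/s.
Δv = v_esc − v_c = 3942 m/s = 3.942 km/s.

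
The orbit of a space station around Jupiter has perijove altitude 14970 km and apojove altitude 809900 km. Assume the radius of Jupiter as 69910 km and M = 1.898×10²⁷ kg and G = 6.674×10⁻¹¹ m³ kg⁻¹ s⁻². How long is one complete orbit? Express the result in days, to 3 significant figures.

T ≈ 2.16 days

μ = GM = 6.674×10⁻¹¹ × 1.898×10²⁷ = 1.267×10¹⁷ m³/s².
r_p = 69910 + 14970 = 84880 km = 8.4880×10⁷ m.
r_a = 69910 + 809900 = 879810 km = 8.7981×10⁸ m.
Semi-major axis a = (r_p + r_a)/2 = (84880 + 8.7981×10⁵)/2 = 4.8234×10⁵ km = 4.823×10⁸ m.
By Kepler's third law T = 2π√(a³/μ) = 2π × 2.976×10⁴ = 1.870×10⁵ s.
= 2.165 days.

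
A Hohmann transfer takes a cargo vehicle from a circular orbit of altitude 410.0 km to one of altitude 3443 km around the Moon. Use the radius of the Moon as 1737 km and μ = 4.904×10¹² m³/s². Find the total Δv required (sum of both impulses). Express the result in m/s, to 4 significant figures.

Δv_total ≈ 513.9 m/s

r₁ = 1737 + 410.0 = 2147.0 km = 2.1470×10⁶ m.
r₂ = 1737 + 3443 = 5180.0 km = 5.1800×10⁶ m.
Transfer ellipse a_t = (r₁ + r₂)/2 = 3.664×10⁶ m.
At r₁: circular v_c1 = √(μ/r₁) = 1511 m/s; transfer-perilune v_p = √[μ(2/r₁ − 1/a_t)] = 1797 m/s.
Δv₁ = v_p − v_c1 = 285.8 m/s.
At r₂: circular v_c2 = √(μ/r₂) = 973.0 m/s; transfer-apolune v_a = √[μ(2/r₂ − 1/a_t)] = 744.9 m/s.
Δv₂ = v_c2 − v_a = 228.1 m/s.
Total Δv = Δv₁ + Δv₂ = 513.9 m/s.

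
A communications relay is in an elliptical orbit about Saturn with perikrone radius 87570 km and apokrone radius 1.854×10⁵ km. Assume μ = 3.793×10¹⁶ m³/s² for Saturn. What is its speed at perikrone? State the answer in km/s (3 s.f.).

v ≈ 24.3 km/s

Semi-major axis a = (r_p + r_a)/2 = 1.3648×10⁵ km = 1.365×10⁸ m.
Vis-viva: v² = μ(2/r − 1/a) = 3.793×10¹⁶ × (2.284×10⁻⁸ − 7.327×10⁻⁹) = 5.884×10⁸ m²/s².
v = 24260 m/s = 24.26 km/s.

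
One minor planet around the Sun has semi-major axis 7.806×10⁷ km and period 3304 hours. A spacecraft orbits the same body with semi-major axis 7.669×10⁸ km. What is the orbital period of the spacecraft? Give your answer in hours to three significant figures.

T₂ ≈ 1.02×10⁵ hours

Kepler's third law: T² ∝ a³, so T₂ = T₁ (a₂/a₁)^(3/2).
a₂/a₁ = 9.824, (a₂/a₁)^(3/2) = 30.79.
T₂ = 3304 × 30.79 = 1.017×10⁵ hours.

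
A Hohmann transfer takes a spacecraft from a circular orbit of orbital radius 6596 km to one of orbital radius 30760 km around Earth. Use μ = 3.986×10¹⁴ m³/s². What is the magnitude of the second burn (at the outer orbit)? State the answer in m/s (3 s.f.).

r₁ = 6596 km = 6.596×10⁶ m.
r₂ = 30760 km = 3.076×10⁷ m.
Transfer ellipse a_t = (r₁ + r₂)/2 = 1.868×10⁷ m.
At r₁: circular v_c1 = √(μ/r₁) = 7774 m/s; transfer-perigee v_p = √[μ(2/r₁ − 1/a_t)] = 9976 m/s.
At r₂: circular v_c2 = √(μ/r₂) = 3600 m/s; transfer-apogee v_a = √[μ(2/r₂ − 1/a_t)] = 2139 m/s.
Δv₂ = v_c2 − v_a = 1461 m/s.

Δv ≈ 1460 m/s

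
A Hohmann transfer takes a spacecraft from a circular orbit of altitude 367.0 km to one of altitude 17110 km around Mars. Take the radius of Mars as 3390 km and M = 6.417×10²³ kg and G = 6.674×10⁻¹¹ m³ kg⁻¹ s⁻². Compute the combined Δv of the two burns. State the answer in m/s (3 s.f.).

μ = GM = 6.674×10⁻¹¹ × 6.417×10²³ = 4.283×10¹³ m³/s².
r₁ = 3390 + 367.0 = 3757.0 km = 3.7570×10⁶ m.
r₂ = 3390 + 17110 = 20500 km = 2.0500×10⁷ m.
Transfer ellipse a_t = (r₁ + r₂)/2 = 1.213×10⁷ m.
At r₁: circular v_c1 = √(μ/r₁) = 3376 m/s; transfer-periapsis v_p = √[μ(2/r₁ − 1/a_t)] = 4389 m/s.
Δv₁ = v_p − v_c1 = 1013 m/s.
At r₂: circular v_c2 = √(μ/r₂) = 1445 m/s; transfer-apoapsis v_a = √[μ(2/r₂ − 1/a_t)] = 804.5 m/s.
Δv₂ = v_c2 − v_a = 640.9 m/s.
Total Δv = Δv₁ + Δv₂ = 1654 m/s.

Δv_total ≈ 1650 m/s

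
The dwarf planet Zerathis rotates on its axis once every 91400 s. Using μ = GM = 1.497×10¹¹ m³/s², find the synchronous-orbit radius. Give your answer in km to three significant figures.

A synchronous orbit has period T, so by Kepler's third law a = (μT²/4π²)^(1/3).
μT²/4π² = 1.497×10¹¹ × (9.140×10⁴)² / 39.48 = 3.168×10¹⁹ m³.
a = 3.164×10⁶ m = 3164.1 km.

r_sync ≈ 3160 km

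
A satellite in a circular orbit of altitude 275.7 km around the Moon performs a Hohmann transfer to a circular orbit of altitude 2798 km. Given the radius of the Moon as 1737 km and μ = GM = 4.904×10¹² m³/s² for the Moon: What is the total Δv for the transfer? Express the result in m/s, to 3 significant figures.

r₁ = 1737 + 275.7 = 2012.7 km = 2.0127×10⁶ m.
r₂ = 1737 + 2798 = 4535.0 km = 4.5350×10⁶ m.
Transfer ellipse a_t = (r₁ + r₂)/2 = 3.274×10⁶ m.
At r₁: circular v_c1 = √(μ/r₁) = 1561 m/s; transfer-perilune v_p = √[μ(2/r₁ − 1/a_t)] = 1837 m/s.
Δv₁ = v_p − v_c1 = 276.2 m/s.
At r₂: circular v_c2 = √(μ/r₂) = 1040 m/s; transfer-apolune v_a = √[μ(2/r₂ − 1/a_t)] = 815.4 m/s.
Δv₂ = v_c2 − v_a = 224.5 m/s.
Total Δv = Δv₁ + Δv₂ = 500.7 m/s.

Δv_total ≈ 501 m/s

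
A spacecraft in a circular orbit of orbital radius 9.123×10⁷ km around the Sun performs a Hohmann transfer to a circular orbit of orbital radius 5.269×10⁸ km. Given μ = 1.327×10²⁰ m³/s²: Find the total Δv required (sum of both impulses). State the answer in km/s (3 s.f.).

Δv_total ≈ 18.9 km/s

r₁ = 9.123×10⁷ km = 9.123×10¹⁰ m.
r₂ = 5.269×10⁸ km = 5.269×10¹¹ m.
Transfer ellipse a_t = (r₁ + r₂)/2 = 3.091×10¹¹ m.
At r₁: circular v_c1 = √(μ/r₁) = 38140 m/s; transfer-perihelion v_p = √[μ(2/r₁ − 1/a_t)] = 49800 m/s.
Δv₁ = v_p − v_c1 = 11660 m/s.
At r₂: circular v_c2 = √(μ/r₂) = 15870 m/s; transfer-aphelion v_a = √[μ(2/r₂ − 1/a_t)] = 8622 m/s.
Δv₂ = v_c2 − v_a = 7248 m/s.
Total Δv = Δv₁ + Δv₂ = 18910 m/s = 18.91 km/s.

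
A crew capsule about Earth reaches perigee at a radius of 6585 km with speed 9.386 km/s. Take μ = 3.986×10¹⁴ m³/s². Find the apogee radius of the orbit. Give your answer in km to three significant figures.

r_p = 6.585×10⁶ m.
Specific energy ε = v²/2 − μ/r = -1.648×10⁷ J/kg, so a = −μ/(2ε) = 1.209×10⁷ m.
The apsides satisfy r_p + r_a = 2a, so the apogee radius is 2a − r_p = 1.760×10⁷ m = 17597 km.

apogee radius ≈ 17600 km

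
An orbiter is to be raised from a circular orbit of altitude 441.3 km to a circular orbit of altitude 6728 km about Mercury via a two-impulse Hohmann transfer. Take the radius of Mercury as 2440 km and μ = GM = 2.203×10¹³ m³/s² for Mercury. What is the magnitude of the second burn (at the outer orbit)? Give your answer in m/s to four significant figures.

Δv ≈ 478.1 m/s

r₁ = 2440 + 441.3 = 2881.3 km = 2.8813×10⁶ m.
r₂ = 2440 + 6728 = 9168.0 km = 9.1680×10⁶ m.
Transfer ellipse a_t = (r₁ + r₂)/2 = 6.025×10⁶ m.
At r₁: circular v_c1 = √(μ/r₁) = 2765 m/s; transfer-periherm v_p = √[μ(2/r₁ − 1/a_t)] = 3411 m/s.
At r₂: circular v_c2 = √(μ/r₂) = 1550 m/s; transfer-apoherm v_a = √[μ(2/r₂ − 1/a_t)] = 1072 m/s.
Δv₂ = v_c2 − v_a = 478.1 m/s.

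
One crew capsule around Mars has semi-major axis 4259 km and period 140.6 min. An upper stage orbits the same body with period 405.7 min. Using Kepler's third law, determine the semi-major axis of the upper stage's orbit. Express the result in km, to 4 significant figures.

Kepler's third law: a³ ∝ T², so a₂ = a₁ (T₂/T₁)^(2/3).
T₂/T₁ = 2.885, (T₂/T₁)^(2/3) = 2.027.
a₂ = 4259 × 2.027 = 8632 km.

a₂ ≈ 8632 km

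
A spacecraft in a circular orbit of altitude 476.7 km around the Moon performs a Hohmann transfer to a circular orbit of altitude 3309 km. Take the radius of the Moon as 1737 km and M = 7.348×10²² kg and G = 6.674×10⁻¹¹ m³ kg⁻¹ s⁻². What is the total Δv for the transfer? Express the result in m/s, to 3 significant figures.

μ = GM = 6.674×10⁻¹¹ × 7.348×10²² = 4.904×10¹² m³/s².
r₁ = 1737 + 476.7 = 2213.7 km = 2.2137×10⁶ m.
r₂ = 1737 + 3309 = 5046.0 km = 5.0460×10⁶ m.
Transfer ellipse a_t = (r₁ + r₂)/2 = 3.630×10⁶ m.
At r₁: circular v_c1 = √(μ/r₁) = 1488 m/s; transfer-perilune v_p = √[μ(2/r₁ − 1/a_t)] = 1755 m/s.
Δv₁ = v_p − v_c1 = 266.5 m/s.
At r₂: circular v_c2 = √(μ/r₂) = 985.8 m/s; transfer-apolune v_a = √[μ(2/r₂ − 1/a_t)] = 769.9 m/s.
Δv₂ = v_c2 − v_a = 216.0 m/s.
Total Δv = Δv₁ + Δv₂ = 482.4 m/s.

Δv_total ≈ 482 m/s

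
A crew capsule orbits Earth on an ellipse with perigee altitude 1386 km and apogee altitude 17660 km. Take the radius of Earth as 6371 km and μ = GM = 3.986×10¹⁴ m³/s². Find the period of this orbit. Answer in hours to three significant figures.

T ≈ 5.54 hours

r_p = 6371 + 1386 = 7757.0 km = 7.7570×10⁶ m.
r_a = 6371 + 17660 = 24031 km = 2.4031×10⁷ m.
Semi-major axis a = (r_p + r_a)/2 = (7757.0 + 24031)/2 = 15894 km = 1.589×10⁷ m.
By Kepler's third law T = 2π√(a³/μ) = 2π × 3.174×10³ = 1.994×10⁴ s.
= 5.539 hours.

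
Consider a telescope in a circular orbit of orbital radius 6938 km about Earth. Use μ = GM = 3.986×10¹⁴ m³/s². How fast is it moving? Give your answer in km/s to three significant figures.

v ≈ 7.58 km/s

r = 6938 km = 6.938×10⁶ m.
For a circular orbit v = √(μ/r) = √(3.986×10¹⁴ / 6.938×10⁶) = √(5.745×10⁷) = 7580 m/s.
That is 7.580 km/s.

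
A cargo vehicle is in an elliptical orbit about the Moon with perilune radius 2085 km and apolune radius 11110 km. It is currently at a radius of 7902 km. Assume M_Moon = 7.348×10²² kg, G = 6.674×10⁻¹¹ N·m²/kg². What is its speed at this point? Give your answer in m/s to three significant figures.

μ = GM = 6.674×10⁻¹¹ × 7.348×10²² = 4.904×10¹² m³/s².
Semi-major axis a = (r_p + r_a)/2 = 6597.5 km = 6.598×10⁶ m.
Vis-viva: v² = μ(2/r − 1/a) = 4.904×10¹² × (2.531×10⁻⁷ − 1.516×10⁻⁷) = 4.979×10⁵ m²/s².
v = 705.6 m/s.

v ≈ 706 m/s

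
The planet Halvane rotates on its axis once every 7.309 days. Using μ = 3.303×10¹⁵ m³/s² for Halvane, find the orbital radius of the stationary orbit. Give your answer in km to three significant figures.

r_sync ≈ 3.22×10⁵ km

T = 7.309 days = 6.315×10⁵ s.
A synchronous orbit has period T, so by Kepler's third law a = (μT²/4π²)^(1/3).
μT²/4π² = 3.303×10¹⁵ × (6.315×10⁵)² / 39.48 = 3.337×10²⁵ m³.
a = 3.219×10⁸ m = 3.2193×10⁵ km.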